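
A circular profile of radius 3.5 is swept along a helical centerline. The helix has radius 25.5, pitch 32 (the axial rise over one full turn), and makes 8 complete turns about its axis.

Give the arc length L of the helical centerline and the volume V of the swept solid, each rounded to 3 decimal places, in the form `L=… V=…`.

2πR = 2π·25.5 = 160.221225
per-turn = √(160.221225² + 32²) = √(25670.8410 + 1024) = √26694.8410 = 163.385559
L = 8 × 163.385559 = 1307.084476
V = π·3.5² × L = 38.484510 × 1307.084476 = 50302.505590

L=1307.084 V=50302.506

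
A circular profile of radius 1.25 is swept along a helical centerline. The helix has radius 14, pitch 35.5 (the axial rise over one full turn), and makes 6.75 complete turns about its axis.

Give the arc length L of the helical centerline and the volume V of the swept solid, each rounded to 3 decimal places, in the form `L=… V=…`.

2πR = 2π·14 = 87.964594
per-turn = √(87.964594² + 35.5²) = √(7737.7699 + 1260.25) = √8998.0199 = 94.857893
L = 6.75 × 94.857893 = 640.290777
V = π·1.25² × L = 4.908739 × 640.290777 = 3143.020003

L=640.291 V=3143.020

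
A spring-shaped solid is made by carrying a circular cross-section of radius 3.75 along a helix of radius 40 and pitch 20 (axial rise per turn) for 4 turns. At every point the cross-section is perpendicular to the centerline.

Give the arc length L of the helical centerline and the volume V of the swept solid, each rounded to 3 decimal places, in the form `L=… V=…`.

2πR = 2π·40 = 251.327412
per-turn = √(251.327412² + 20²) = √(63165.4682 + 400) = √63565.4682 = 252.121931
L = 4 × 252.121931 = 1008.487725
V = π·3.75² × L = 44.178647 × 1008.487725 = 44553.622877

L=1008.488 V=44553.623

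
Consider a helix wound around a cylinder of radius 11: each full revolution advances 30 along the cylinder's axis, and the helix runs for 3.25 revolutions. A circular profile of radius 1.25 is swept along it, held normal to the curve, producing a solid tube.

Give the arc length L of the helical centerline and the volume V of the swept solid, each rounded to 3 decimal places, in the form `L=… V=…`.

L=244.872 V=1202.011

2πR = 2π·11 = 69.115038
per-turn = √(69.115038² + 30²) = √(4776.8885 + 900) = √5676.8885 = 75.345129
L = 3.25 × 75.345129 = 244.871671
V = π·1.25² × L = 4.908739 × 244.871671 = 1202.011003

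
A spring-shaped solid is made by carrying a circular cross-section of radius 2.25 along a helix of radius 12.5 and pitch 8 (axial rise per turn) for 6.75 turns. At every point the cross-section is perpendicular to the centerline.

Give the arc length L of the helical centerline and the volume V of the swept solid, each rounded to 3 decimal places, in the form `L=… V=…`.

L=532.887 V=8475.199

2πR = 2π·12.5 = 78.539816
per-turn = √(78.539816² + 8²) = √(6168.5028 + 64) = √6232.5028 = 78.946202
L = 6.75 × 78.946202 = 532.886861
V = π·2.25² × L = 15.904313 × 532.886861 = 8475.199328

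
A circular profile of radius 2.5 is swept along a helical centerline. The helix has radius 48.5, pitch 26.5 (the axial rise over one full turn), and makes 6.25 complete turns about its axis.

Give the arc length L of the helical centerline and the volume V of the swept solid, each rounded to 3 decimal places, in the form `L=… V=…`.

2πR = 2π·48.5 = 304.734487
per-turn = √(304.734487² + 26.5²) = √(92863.1078 + 702.25) = √93565.3578 = 305.884550
L = 6.25 × 305.884550 = 1911.778436
V = π·2.5² × L = 19.634954 × 1911.778436 = 37537.681817

L=1911.778 V=37537.682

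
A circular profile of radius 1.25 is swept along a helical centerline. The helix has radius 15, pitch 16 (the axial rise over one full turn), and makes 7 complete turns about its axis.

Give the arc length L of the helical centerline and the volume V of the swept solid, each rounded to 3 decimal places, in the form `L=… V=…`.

2πR = 2π·15 = 94.247780
per-turn = √(94.247780² + 16²) = √(8882.6440 + 256) = √9138.6440 = 95.596255
L = 7 × 95.596255 = 669.173785
V = π·1.25² × L = 4.908739 × 669.173785 = 3284.799134

L=669.174 V=3284.799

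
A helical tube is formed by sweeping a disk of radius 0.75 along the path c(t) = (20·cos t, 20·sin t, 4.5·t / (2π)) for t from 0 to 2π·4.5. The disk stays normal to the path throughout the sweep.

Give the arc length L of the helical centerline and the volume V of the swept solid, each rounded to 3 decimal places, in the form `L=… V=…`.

2πR = 2π·20 = 125.663706
per-turn = √(125.663706² + 4.5²) = √(15791.3670 + 20.25) = √15811.6170 = 125.744253
L = 4.5 × 125.744253 = 565.849136
V = π·0.75² × L = 1.767146 × 565.849136 = 999.937963

L=565.849 V=999.938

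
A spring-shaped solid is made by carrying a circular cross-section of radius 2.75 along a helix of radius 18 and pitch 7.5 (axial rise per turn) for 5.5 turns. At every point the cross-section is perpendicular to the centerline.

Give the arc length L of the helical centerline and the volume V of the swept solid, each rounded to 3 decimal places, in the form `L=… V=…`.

L=623.402 V=14810.958

2πR = 2π·18 = 113.097336
per-turn = √(113.097336² + 7.5²) = √(12791.0073 + 56.25) = √12847.2573 = 113.345742
L = 5.5 × 113.345742 = 623.401583
V = π·2.75² × L = 23.758294 × 623.401583 = 14810.958360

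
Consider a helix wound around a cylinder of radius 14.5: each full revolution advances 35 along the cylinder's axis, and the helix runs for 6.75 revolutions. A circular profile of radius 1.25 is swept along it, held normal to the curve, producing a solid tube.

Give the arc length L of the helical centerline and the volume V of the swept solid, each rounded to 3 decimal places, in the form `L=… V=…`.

2πR = 2π·14.5 = 91.106187
per-turn = √(91.106187² + 35²) = √(8300.3373 + 1225) = √9525.3373 = 97.597835
L = 6.75 × 97.597835 = 658.785383
V = π·1.25² × L = 4.908739 × 658.785383 = 3233.805187

L=658.785 V=3233.805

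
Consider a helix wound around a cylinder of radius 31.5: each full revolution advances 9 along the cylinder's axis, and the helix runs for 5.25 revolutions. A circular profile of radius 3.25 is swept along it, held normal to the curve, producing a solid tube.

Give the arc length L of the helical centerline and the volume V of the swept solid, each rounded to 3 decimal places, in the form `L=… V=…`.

L=1040.156 V=34515.556

2πR = 2π·31.5 = 197.920337
per-turn = √(197.920337² + 9²) = √(39172.4599 + 81) = √39253.4599 = 198.124859
L = 5.25 × 198.124859 = 1040.155511
V = π·3.25² × L = 33.183072 × 1040.155511 = 34515.555641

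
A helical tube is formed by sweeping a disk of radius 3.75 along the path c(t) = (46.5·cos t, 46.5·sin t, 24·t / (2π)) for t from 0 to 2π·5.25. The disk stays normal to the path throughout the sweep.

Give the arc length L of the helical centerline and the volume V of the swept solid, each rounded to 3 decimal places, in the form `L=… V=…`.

L=1539.049 V=67993.103

2πR = 2π·46.5 = 292.168117
per-turn = √(292.168117² + 24²) = √(85362.2085 + 576) = √85938.2085 = 293.152193
L = 5.25 × 293.152193 = 1539.049015
V = π·3.75² × L = 44.178647 × 1539.049015 = 67993.102677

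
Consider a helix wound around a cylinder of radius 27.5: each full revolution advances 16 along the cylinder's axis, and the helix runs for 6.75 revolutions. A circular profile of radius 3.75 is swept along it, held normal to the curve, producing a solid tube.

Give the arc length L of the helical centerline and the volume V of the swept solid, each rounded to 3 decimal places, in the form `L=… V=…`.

2πR = 2π·27.5 = 172.787596
per-turn = √(172.787596² + 16²) = √(29855.5533 + 256) = √30111.5533 = 173.526809
L = 6.75 × 173.526809 = 1171.305958
V = π·3.75² × L = 44.178647 × 1171.305958 = 51746.712097

L=1171.306 V=51746.712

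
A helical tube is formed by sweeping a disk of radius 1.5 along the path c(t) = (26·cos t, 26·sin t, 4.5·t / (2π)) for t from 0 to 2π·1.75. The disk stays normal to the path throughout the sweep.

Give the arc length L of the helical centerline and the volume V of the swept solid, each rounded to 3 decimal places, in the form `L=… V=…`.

2πR = 2π·26 = 163.362818
per-turn = √(163.362818² + 4.5²) = √(26687.4103 + 20.25) = √26707.6603 = 163.424785
L = 1.75 × 163.424785 = 285.993373
V = π·1.5² × L = 7.068583 × 285.993373 = 2021.568032

L=285.993 V=2021.568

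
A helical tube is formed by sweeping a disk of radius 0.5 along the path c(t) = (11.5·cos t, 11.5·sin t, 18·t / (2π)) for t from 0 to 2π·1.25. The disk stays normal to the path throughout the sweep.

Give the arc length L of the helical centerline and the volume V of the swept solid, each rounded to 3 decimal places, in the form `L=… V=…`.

2πR = 2π·11.5 = 72.256631
per-turn = √(72.256631² + 18²) = √(5221.0207 + 324) = √5545.0207 = 74.464896
L = 1.25 × 74.464896 = 93.081120
V = π·0.5² × L = 0.785398 × 93.081120 = 73.105741

L=93.081 V=73.106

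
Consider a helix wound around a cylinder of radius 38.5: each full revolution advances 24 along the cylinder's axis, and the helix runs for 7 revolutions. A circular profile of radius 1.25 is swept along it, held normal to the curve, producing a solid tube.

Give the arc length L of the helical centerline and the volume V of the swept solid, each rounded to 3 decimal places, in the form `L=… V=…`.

2πR = 2π·38.5 = 241.902634
per-turn = √(241.902634² + 24²) = √(58516.8845 + 576) = √59092.8845 = 243.090281
L = 7 × 243.090281 = 1701.631964
V = π·1.25² × L = 4.908739 × 1701.631964 = 8352.866370

L=1701.632 V=8352.866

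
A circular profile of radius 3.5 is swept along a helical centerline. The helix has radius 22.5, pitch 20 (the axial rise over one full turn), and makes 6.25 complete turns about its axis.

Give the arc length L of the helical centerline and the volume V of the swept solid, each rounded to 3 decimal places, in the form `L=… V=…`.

L=892.371 V=34342.463

2πR = 2π·22.5 = 141.371669
per-turn = √(141.371669² + 20²) = √(19985.9489 + 400) = √20385.9489 = 142.779371
L = 6.25 × 142.779371 = 892.371072
V = π·3.5² × L = 38.484510 × 892.371072 = 34342.463433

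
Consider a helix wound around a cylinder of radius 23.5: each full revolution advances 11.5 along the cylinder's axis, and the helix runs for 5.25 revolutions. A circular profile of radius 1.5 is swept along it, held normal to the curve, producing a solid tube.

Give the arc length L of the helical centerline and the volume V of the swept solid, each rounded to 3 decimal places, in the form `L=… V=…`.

L=777.536 V=5496.075

2πR = 2π·23.5 = 147.654855
per-turn = √(147.654855² + 11.5²) = √(21801.9561 + 132.25) = √21934.2061 = 148.102013
L = 5.25 × 148.102013 = 777.535566
V = π·1.5² × L = 7.068583 × 777.535566 = 5496.075049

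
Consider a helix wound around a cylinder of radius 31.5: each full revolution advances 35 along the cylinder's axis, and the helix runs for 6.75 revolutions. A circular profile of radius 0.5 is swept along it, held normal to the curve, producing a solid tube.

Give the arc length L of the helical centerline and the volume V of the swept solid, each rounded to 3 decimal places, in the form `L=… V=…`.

L=1356.691 V=1065.542

2πR = 2π·31.5 = 197.920337
per-turn = √(197.920337² + 35²) = √(39172.4599 + 1225) = √40397.4599 = 200.991194
L = 6.75 × 200.991194 = 1356.690556
V = π·0.5² × L = 0.785398 × 1356.690556 = 1065.542271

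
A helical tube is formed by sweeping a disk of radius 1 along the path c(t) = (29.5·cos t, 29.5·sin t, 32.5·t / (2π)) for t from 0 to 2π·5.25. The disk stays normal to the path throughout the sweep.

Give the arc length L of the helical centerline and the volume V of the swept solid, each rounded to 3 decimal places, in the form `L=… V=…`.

L=987.954 V=3103.748

2πR = 2π·29.5 = 185.353967
per-turn = √(185.353967² + 32.5²) = √(34356.0929 + 1056.25) = √35412.3429 = 188.181675
L = 5.25 × 188.181675 = 987.953795
V = π·1² × L = 3.141593 × 987.953795 = 3103.748386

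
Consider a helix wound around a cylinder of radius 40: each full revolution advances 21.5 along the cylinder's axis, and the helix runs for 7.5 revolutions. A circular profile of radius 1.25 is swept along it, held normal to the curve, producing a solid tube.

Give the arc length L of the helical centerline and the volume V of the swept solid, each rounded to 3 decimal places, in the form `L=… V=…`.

2πR = 2π·40 = 251.327412
per-turn = √(251.327412² + 21.5²) = √(63165.4682 + 462.25) = √63627.7182 = 252.245353
L = 7.5 × 252.245353 = 1891.840148
V = π·1.25² × L = 4.908739 × 1891.840148 = 9286.548612

L=1891.840 V=9286.549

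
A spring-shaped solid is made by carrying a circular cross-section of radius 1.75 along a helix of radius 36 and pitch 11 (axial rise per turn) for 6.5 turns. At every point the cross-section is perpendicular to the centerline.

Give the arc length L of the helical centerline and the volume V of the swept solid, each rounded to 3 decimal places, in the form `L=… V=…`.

L=1472.003 V=14162.327

2πR = 2π·36 = 226.194671
per-turn = √(226.194671² + 11²) = √(51164.0292 + 121) = √51285.0292 = 226.461982
L = 6.5 × 226.461982 = 1472.002882
V = π·1.75² × L = 9.621128 × 1472.002882 = 14162.327410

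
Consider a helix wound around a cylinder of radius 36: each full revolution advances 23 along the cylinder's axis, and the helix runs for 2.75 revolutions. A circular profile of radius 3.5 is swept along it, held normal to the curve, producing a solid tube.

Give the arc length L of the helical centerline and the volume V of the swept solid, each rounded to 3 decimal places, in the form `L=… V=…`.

L=625.243 V=24062.162

2πR = 2π·36 = 226.194671
per-turn = √(226.194671² + 23²) = √(51164.0292 + 529) = √51693.0292 = 227.361011
L = 2.75 × 227.361011 = 625.242780
V = π·3.5² × L = 38.484510 × 625.242780 = 24062.162008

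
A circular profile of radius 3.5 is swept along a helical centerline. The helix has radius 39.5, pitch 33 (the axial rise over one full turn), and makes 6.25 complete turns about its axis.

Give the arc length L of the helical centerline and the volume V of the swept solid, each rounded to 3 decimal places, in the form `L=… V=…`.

2πR = 2π·39.5 = 248.185820
per-turn = √(248.185820² + 33²) = √(61596.2011 + 1089) = √62685.2011 = 250.370128
L = 6.25 × 250.370128 = 1564.813301
V = π·3.5² × L = 38.484510 × 1564.813301 = 60221.073137

L=1564.813 V=60221.073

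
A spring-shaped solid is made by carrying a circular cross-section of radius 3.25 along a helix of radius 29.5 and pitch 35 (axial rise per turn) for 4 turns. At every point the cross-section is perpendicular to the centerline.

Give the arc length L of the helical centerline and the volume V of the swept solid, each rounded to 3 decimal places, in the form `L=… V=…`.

L=754.518 V=25037.227

2πR = 2π·29.5 = 185.353967
per-turn = √(185.353967² + 35²) = √(34356.0929 + 1225) = √35581.0929 = 188.629512
L = 4 × 188.629512 = 754.518049
V = π·3.25² × L = 33.183072 × 754.518049 = 25037.227060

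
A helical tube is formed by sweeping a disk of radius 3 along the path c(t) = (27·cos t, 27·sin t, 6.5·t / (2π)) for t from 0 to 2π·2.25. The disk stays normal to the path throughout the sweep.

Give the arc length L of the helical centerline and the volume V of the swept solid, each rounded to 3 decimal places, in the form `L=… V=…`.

2πR = 2π·27 = 169.646003
per-turn = √(169.646003² + 6.5²) = √(28779.7664 + 42.25) = √28822.0164 = 169.770482
L = 2.25 × 169.770482 = 381.983584
V = π·3² × L = 28.274334 × 381.983584 = 10800.331382

L=381.984 V=10800.331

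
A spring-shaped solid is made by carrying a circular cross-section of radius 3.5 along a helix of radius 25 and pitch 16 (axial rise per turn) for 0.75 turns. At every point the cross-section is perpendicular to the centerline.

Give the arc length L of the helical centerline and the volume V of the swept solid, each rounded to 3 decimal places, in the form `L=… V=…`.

2πR = 2π·25 = 157.079633
per-turn = √(157.079633² + 16²) = √(24674.0110 + 256) = √24930.0110 = 157.892403
L = 0.75 × 157.892403 = 118.419302
V = π·3.5² × L = 38.484510 × 118.419302 = 4557.308829

L=118.419 V=4557.309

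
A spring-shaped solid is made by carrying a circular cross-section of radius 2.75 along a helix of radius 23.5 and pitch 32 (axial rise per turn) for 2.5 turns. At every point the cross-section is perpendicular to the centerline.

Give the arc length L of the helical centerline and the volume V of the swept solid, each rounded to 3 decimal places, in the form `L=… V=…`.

2πR = 2π·23.5 = 147.654855
per-turn = √(147.654855² + 32²) = √(21801.9561 + 1024) = √22825.9561 = 151.082614
L = 2.5 × 151.082614 = 377.706534
V = π·2.75² × L = 23.758294 × 377.706534 = 8973.663046

L=377.707 V=8973.663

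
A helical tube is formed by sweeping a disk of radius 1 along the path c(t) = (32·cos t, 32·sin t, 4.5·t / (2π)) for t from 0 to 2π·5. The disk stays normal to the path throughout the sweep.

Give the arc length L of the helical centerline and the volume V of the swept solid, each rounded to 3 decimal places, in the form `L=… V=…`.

L=1005.561 V=3159.064

2πR = 2π·32 = 201.061930
per-turn = √(201.061930² + 4.5²) = √(40425.8996 + 20.25) = √40446.1496 = 201.112281
L = 5 × 201.112281 = 1005.561406
V = π·1² × L = 3.141593 × 1005.561406 = 3159.064325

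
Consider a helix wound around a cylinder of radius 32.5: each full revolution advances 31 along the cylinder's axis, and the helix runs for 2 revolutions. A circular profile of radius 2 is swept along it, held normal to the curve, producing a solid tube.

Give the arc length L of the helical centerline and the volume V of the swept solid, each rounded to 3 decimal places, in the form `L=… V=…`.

L=413.086 V=5190.996

2πR = 2π·32.5 = 204.203522
per-turn = √(204.203522² + 31²) = √(41699.0786 + 961) = √42660.0786 = 206.543164
L = 2 × 206.543164 = 413.086328
V = π·2² × L = 12.566371 × 413.086328 = 5190.995893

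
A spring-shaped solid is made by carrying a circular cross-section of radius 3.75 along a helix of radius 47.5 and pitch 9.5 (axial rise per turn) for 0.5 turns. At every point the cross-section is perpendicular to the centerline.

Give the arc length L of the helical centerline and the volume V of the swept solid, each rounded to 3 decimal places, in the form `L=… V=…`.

2πR = 2π·47.5 = 298.451302
per-turn = √(298.451302² + 9.5²) = √(89073.1797 + 90.25) = √89163.4297 = 298.602461
L = 0.5 × 298.602461 = 149.301231
V = π·3.75² × L = 44.178647 × 149.301231 = 6595.926313

L=149.301 V=6595.926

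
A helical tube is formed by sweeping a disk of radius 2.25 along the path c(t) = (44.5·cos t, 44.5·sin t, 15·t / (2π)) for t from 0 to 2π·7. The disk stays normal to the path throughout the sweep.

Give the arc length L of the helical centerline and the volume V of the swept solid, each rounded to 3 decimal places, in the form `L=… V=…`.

L=1960.027 V=31172.878

2πR = 2π·44.5 = 279.601746
per-turn = √(279.601746² + 15²) = √(78177.1365 + 225) = √78402.1365 = 280.003815
L = 7 × 280.003815 = 1960.026706
V = π·2.25² × L = 15.904313 × 1960.026706 = 31172.877839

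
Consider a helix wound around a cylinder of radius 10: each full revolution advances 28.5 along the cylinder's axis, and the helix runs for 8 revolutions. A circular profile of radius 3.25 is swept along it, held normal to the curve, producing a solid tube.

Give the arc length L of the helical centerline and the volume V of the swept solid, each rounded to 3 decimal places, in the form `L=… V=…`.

2πR = 2π·10 = 62.831853
per-turn = √(62.831853² + 28.5²) = √(3947.8418 + 812.25) = √4760.0918 = 68.993418
L = 8 × 68.993418 = 551.947346
V = π·3.25² × L = 33.183072 × 551.947346 = 18315.308743

L=551.947 V=18315.309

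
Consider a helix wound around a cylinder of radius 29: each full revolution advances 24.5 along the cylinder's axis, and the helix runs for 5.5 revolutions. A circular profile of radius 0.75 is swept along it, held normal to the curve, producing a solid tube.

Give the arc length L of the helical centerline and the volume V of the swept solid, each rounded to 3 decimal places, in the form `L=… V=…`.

L=1011.187 V=1786.914

2πR = 2π·29 = 182.212374
per-turn = √(182.212374² + 24.5²) = √(33201.3492 + 600.25) = √33801.5992 = 183.852112
L = 5.5 × 183.852112 = 1011.186618
V = π·0.75² × L = 1.767146 × 1011.186618 = 1786.914253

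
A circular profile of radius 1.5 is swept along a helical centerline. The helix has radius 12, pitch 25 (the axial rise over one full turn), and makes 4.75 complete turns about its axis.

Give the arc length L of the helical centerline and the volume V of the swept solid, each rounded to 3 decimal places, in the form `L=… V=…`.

2πR = 2π·12 = 75.398224
per-turn = √(75.398224² + 25²) = √(5684.8921 + 625) = √6309.8921 = 79.434829
L = 4.75 × 79.434829 = 377.315440
V = π·1.5² × L = 7.068583 × 377.315440 = 2667.085683

L=377.315 V=2667.086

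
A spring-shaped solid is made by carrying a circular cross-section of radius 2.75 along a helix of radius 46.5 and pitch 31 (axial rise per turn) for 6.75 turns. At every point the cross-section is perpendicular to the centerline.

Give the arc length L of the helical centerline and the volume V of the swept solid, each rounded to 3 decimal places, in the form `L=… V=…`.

L=1983.205 V=47117.563

2πR = 2π·46.5 = 292.168117
per-turn = √(292.168117² + 31²) = √(85362.2085 + 961) = √86323.2085 = 293.808115
L = 6.75 × 293.808115 = 1983.204777
V = π·2.75² × L = 23.758294 × 1983.204777 = 47117.563021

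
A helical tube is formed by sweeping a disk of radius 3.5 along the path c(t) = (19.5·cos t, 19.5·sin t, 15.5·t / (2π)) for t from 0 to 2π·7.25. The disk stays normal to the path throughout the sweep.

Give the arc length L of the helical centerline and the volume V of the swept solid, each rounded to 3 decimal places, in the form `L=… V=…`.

L=895.365 V=34457.693

2πR = 2π·19.5 = 122.522113
per-turn = √(122.522113² + 15.5²) = √(15011.6683 + 240.25) = √15251.9183 = 123.498657
L = 7.25 × 123.498657 = 895.365264
V = π·3.5² × L = 38.484510 × 895.365264 = 34457.693448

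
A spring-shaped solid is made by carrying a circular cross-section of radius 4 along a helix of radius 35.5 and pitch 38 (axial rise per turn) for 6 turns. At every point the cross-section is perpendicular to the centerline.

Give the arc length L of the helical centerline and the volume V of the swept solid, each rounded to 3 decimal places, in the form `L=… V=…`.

L=1357.601 V=68240.467

2πR = 2π·35.5 = 223.053078
per-turn = √(223.053078² + 38²) = √(49752.6758 + 1444) = √51196.6758 = 226.266824
L = 6 × 226.266824 = 1357.600946
V = π·4² × L = 50.265482 × 1357.600946 = 68240.466530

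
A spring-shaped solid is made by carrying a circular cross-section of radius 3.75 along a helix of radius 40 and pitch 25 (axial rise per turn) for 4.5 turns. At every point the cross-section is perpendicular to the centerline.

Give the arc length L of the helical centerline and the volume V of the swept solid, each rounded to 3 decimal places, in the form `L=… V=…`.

L=1136.555 V=50211.456

2πR = 2π·40 = 251.327412
per-turn = √(251.327412² + 25²) = √(63165.4682 + 625) = √63790.4682 = 252.567750
L = 4.5 × 252.567750 = 1136.554873
V = π·3.75² × L = 44.178647 × 1136.554873 = 50211.456200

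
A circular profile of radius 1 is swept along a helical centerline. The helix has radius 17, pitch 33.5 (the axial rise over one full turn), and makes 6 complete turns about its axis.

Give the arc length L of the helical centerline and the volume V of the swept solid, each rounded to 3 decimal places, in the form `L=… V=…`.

L=671.665 V=2110.099

2πR = 2π·17 = 106.814150
per-turn = √(106.814150² + 33.5²) = √(11409.2627 + 1122.25) = √12531.5127 = 111.944239
L = 6 × 111.944239 = 671.665435
V = π·1² × L = 3.141593 × 671.665435 = 2110.099197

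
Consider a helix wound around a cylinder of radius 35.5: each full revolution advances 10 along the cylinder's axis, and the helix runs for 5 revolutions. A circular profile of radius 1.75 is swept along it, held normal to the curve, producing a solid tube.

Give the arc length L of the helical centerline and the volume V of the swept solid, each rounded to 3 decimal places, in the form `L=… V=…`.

L=1116.386 V=10740.889

2πR = 2π·35.5 = 223.053078
per-turn = √(223.053078² + 10²) = √(49752.6758 + 100) = √49852.6758 = 223.277128
L = 5 × 223.277128 = 1116.385639
V = π·1.75² × L = 9.621128 × 1116.385639 = 10740.888572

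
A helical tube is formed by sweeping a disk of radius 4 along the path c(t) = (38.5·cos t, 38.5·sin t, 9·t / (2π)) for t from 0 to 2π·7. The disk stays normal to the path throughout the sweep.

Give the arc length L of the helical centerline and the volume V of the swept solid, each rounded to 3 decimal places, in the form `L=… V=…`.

L=1694.490 V=85174.357

2πR = 2π·38.5 = 241.902634
per-turn = √(241.902634² + 9²) = √(58516.8845 + 81) = √58597.8845 = 242.069999
L = 7 × 242.069999 = 1694.489994
V = π·4² × L = 50.265482 × 1694.489994 = 85174.357074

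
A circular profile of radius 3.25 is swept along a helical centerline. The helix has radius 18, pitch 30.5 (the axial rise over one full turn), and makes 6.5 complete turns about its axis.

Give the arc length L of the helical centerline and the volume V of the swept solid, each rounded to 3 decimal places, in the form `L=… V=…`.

L=761.396 V=25265.442

2πR = 2π·18 = 113.097336
per-turn = √(113.097336² + 30.5²) = √(12791.0073 + 930.25) = √13721.2573 = 117.137771
L = 6.5 × 117.137771 = 761.395509
V = π·3.25² × L = 33.183072 × 761.395509 = 25265.442302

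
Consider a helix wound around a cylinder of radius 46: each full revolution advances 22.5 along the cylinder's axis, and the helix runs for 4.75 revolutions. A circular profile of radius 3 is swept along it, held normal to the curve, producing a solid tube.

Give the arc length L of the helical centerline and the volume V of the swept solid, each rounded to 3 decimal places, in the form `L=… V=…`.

L=1377.030 V=38934.597

2πR = 2π·46 = 289.026524
per-turn = √(289.026524² + 22.5²) = √(83536.3317 + 506.25) = √84042.5817 = 289.900986
L = 4.75 × 289.900986 = 1377.029683
V = π·3² × L = 28.274334 × 1377.029683 = 38934.597029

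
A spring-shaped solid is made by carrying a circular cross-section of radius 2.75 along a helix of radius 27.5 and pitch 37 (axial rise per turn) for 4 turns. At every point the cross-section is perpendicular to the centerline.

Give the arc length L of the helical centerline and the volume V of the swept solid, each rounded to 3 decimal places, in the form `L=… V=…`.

L=706.819 V=16792.810

2πR = 2π·27.5 = 172.787596
per-turn = √(172.787596² + 37²) = √(29855.5533 + 1369) = √31224.5533 = 176.704707
L = 4 × 176.704707 = 706.818826
V = π·2.75² × L = 23.758294 × 706.818826 = 16792.809790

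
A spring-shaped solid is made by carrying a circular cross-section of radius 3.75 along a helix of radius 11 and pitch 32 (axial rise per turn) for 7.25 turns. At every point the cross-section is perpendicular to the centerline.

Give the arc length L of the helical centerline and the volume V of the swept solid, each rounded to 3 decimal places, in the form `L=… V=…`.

2πR = 2π·11 = 69.115038
per-turn = √(69.115038² + 32²) = √(4776.8885 + 1024) = √5800.8885 = 76.163564
L = 7.25 × 76.163564 = 552.185841
V = π·3.75² × L = 44.178647 × 552.185841 = 24394.823192

L=552.186 V=24394.823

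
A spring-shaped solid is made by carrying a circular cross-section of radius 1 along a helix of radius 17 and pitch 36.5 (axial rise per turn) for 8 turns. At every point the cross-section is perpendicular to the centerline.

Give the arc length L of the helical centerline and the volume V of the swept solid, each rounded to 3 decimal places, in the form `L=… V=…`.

2πR = 2π·17 = 106.814150
per-turn = √(106.814150² + 36.5²) = √(11409.2627 + 1332.25) = √12741.5127 = 112.878309
L = 8 × 112.878309 = 903.026474
V = π·1² × L = 3.141593 × 903.026474 = 2836.941335

L=903.026 V=2836.941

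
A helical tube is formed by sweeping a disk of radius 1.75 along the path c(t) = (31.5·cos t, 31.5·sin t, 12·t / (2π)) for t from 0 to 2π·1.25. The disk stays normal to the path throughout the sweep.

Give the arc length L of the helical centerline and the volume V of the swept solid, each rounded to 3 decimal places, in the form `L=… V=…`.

2πR = 2π·31.5 = 197.920337
per-turn = √(197.920337² + 12²) = √(39172.4599 + 144) = √39316.4599 = 198.283786
L = 1.25 × 198.283786 = 247.854733
V = π·1.75² × L = 9.621128 × 247.854733 = 2384.641986

L=247.855 V=2384.642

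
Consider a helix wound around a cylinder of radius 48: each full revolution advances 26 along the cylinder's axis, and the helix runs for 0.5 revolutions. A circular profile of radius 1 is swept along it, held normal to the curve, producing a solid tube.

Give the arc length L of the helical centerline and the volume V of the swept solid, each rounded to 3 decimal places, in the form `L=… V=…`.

L=151.356 V=475.498

2πR = 2π·48 = 301.592895
per-turn = √(301.592895² + 26²) = √(90958.2742 + 676) = √91634.2742 = 302.711536
L = 0.5 × 302.711536 = 151.355768
V = π·1² × L = 3.141593 × 151.355768 = 475.498169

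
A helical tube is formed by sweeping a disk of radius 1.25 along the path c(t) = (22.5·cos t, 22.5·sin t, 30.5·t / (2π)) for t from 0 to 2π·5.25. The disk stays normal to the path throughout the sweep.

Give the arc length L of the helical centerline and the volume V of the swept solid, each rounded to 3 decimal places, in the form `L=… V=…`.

2πR = 2π·22.5 = 141.371669
per-turn = √(141.371669² + 30.5²) = √(19985.9489 + 930.25) = √20916.1989 = 144.624337
L = 5.25 × 144.624337 = 759.277770
V = π·1.25² × L = 4.908739 × 759.277770 = 3727.096040

L=759.278 V=3727.096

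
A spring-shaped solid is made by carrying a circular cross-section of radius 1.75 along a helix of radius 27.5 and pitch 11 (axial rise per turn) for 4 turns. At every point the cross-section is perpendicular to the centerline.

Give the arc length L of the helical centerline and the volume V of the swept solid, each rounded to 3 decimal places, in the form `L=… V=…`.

L=692.550 V=6663.107

2πR = 2π·27.5 = 172.787596
per-turn = √(172.787596² + 11²) = √(29855.5533 + 121) = √29976.5533 = 173.137383
L = 4 × 173.137383 = 692.549531
V = π·1.75² × L = 9.621128 × 692.549531 = 6663.107340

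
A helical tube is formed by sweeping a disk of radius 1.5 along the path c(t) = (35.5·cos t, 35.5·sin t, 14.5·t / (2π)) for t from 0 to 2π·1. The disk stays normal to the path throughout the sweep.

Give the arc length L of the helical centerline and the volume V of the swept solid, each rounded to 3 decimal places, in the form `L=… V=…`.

L=223.524 V=1579.997

2πR = 2π·35.5 = 223.053078
per-turn = √(223.053078² + 14.5²) = √(49752.6758 + 210.25) = √49962.9258 = 223.523882
L = 1 × 223.523882 = 223.523882
V = π·1.5² × L = 7.068583 × 223.523882 = 1579.997217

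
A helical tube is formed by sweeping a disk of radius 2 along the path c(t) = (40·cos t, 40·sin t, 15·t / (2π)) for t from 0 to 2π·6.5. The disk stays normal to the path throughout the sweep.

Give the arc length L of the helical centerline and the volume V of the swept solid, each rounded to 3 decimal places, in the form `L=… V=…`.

L=1636.535 V=20565.307

2πR = 2π·40 = 251.327412
per-turn = √(251.327412² + 15²) = √(63165.4682 + 225) = √63390.4682 = 251.774638
L = 6.5 × 251.774638 = 1636.535145
V = π·2² × L = 12.566371 × 1636.535145 = 20565.307153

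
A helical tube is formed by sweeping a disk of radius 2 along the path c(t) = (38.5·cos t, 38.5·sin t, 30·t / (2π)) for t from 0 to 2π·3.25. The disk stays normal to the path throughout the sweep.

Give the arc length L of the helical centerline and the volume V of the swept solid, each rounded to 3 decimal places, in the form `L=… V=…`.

2πR = 2π·38.5 = 241.902634
per-turn = √(241.902634² + 30²) = √(58516.8845 + 900) = √59416.8845 = 243.755789
L = 3.25 × 243.755789 = 792.206313
V = π·2² × L = 12.566371 × 792.206313 = 9955.158133

L=792.206 V=9955.158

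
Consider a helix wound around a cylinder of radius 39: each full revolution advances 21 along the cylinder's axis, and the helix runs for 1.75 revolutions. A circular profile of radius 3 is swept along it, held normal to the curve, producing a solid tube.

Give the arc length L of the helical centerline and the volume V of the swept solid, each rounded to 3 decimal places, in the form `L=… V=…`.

2πR = 2π·39 = 245.044227
per-turn = √(245.044227² + 21²) = √(60046.6732 + 441) = √60487.6732 = 245.942418
L = 1.75 × 245.942418 = 430.399232
V = π·3² × L = 28.274334 × 430.399232 = 12169.251595

L=430.399 V=12169.252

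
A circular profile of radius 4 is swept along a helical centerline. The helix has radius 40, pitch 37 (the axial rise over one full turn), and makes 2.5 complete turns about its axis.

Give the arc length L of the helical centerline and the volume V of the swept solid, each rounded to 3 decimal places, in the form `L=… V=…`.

L=635.091 V=31923.149

2πR = 2π·40 = 251.327412
per-turn = √(251.327412² + 37²) = √(63165.4682 + 1369) = √64534.4682 = 254.036352
L = 2.5 × 254.036352 = 635.090880
V = π·4² × L = 50.265482 × 635.090880 = 31923.149495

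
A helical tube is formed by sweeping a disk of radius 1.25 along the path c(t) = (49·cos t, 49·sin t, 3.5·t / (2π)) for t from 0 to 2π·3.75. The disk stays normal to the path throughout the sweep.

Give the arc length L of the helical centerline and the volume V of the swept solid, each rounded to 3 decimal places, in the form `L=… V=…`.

2πR = 2π·49 = 307.876080
per-turn = √(307.876080² + 3.5²) = √(94787.6807 + 12.25) = √94799.9307 = 307.895974
L = 3.75 × 307.895974 = 1154.609902
V = π·1.25² × L = 4.908739 × 1154.609902 = 5667.678101

L=1154.610 V=5667.678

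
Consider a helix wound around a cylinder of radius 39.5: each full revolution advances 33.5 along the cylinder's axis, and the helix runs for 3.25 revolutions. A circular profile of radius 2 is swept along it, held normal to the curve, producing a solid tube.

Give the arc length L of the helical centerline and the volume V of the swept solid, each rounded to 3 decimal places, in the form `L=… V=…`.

L=813.919 V=10228.004

2πR = 2π·39.5 = 248.185820
per-turn = √(248.185820² + 33.5²) = √(61596.2011 + 1122.25) = √62718.4511 = 250.436521
L = 3.25 × 250.436521 = 813.918693
V = π·2² × L = 12.566371 × 813.918693 = 10228.003951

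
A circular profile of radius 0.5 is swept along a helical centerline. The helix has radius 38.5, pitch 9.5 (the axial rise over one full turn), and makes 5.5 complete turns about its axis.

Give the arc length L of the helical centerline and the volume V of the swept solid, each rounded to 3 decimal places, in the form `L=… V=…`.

L=1331.490 V=1045.750

2πR = 2π·38.5 = 241.902634
per-turn = √(241.902634² + 9.5²) = √(58516.8845 + 90.25) = √58607.1345 = 242.089104
L = 5.5 × 242.089104 = 1331.490074
V = π·0.5² × L = 0.785398 × 1331.490074 = 1045.749859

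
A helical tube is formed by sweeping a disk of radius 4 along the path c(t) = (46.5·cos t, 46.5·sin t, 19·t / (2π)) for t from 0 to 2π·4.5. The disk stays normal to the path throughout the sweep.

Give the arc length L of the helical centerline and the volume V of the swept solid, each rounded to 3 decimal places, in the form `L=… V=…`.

L=1317.534 V=66226.466

2πR = 2π·46.5 = 292.168117
per-turn = √(292.168117² + 19²) = √(85362.2085 + 361) = √85723.2085 = 292.785260
L = 4.5 × 292.785260 = 1317.533670
V = π·4² × L = 50.265482 × 1317.533670 = 66226.465573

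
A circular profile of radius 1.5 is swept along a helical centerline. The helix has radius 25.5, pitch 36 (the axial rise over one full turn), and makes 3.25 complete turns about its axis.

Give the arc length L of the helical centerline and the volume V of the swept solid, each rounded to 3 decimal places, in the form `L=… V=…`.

2πR = 2π·25.5 = 160.221225
per-turn = √(160.221225² + 36²) = √(25670.8410 + 1296) = √26966.8410 = 164.215837
L = 3.25 × 164.215837 = 533.701470
V = π·1.5² × L = 7.068583 × 533.701470 = 3772.513386

L=533.701 V=3772.513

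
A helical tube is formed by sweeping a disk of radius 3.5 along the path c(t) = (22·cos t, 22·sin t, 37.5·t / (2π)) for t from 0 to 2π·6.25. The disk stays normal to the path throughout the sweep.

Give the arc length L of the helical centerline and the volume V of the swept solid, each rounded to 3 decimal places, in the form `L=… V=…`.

2πR = 2π·22 = 138.230077
per-turn = √(138.230077² + 37.5²) = √(19107.5541 + 1406.25) = √20513.8041 = 143.226409
L = 6.25 × 143.226409 = 895.165054
V = π·3.5² × L = 38.484510 × 895.165054 = 34449.988469

L=895.165 V=34449.988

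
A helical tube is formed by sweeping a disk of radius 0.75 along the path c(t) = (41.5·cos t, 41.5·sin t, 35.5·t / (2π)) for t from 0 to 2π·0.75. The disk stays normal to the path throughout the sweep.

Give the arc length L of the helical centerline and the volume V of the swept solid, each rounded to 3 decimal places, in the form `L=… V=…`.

2πR = 2π·41.5 = 260.752190
per-turn = √(260.752190² + 35.5²) = √(67991.7047 + 1260.25) = √69251.9547 = 263.157661
L = 0.75 × 263.157661 = 197.368246
V = π·0.75² × L = 1.767146 × 197.368246 = 348.778480

L=197.368 V=348.778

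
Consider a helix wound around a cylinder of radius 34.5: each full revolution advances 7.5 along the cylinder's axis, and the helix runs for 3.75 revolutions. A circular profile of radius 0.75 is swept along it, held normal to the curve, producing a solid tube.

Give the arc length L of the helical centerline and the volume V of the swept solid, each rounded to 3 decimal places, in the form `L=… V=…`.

2πR = 2π·34.5 = 216.769893
per-turn = √(216.769893² + 7.5²) = √(46989.1866 + 56.25) = √47045.4366 = 216.899600
L = 3.75 × 216.899600 = 813.373501
V = π·0.75² × L = 1.767146 × 813.373501 = 1437.349620

L=813.374 V=1437.350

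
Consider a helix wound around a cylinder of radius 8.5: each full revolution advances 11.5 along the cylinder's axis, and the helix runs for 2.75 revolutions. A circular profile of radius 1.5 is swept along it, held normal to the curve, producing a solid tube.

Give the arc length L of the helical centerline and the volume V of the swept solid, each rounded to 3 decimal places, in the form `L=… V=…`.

L=150.236 V=1061.954

2πR = 2π·8.5 = 53.407075
per-turn = √(53.407075² + 11.5²) = √(2852.3157 + 132.25) = √2984.5657 = 54.631179
L = 2.75 × 54.631179 = 150.235741
V = π·1.5² × L = 7.068583 × 150.235741 = 1061.953876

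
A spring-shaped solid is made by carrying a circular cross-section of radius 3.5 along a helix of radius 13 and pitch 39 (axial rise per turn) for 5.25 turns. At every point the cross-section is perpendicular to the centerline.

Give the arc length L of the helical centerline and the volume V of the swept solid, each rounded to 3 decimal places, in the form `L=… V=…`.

2πR = 2π·13 = 81.681409
per-turn = √(81.681409² + 39²) = √(6671.8526 + 1521) = √8192.8526 = 90.514378
L = 5.25 × 90.514378 = 475.200483
V = π·3.5² × L = 38.484510 × 475.200483 = 18287.857745

L=475.200 V=18287.858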